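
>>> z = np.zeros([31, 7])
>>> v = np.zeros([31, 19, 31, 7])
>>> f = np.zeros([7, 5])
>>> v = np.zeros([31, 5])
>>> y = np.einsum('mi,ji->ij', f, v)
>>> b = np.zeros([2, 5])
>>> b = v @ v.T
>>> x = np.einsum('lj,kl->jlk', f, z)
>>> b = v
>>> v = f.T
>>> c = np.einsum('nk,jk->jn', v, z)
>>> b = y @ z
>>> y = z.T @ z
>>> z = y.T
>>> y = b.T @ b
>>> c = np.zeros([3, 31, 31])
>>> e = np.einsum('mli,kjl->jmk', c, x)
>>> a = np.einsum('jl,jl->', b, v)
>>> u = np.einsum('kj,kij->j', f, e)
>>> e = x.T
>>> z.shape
(7, 7)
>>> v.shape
(5, 7)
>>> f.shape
(7, 5)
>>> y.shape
(7, 7)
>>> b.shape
(5, 7)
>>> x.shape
(5, 7, 31)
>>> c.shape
(3, 31, 31)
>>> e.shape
(31, 7, 5)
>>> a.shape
()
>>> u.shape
(5,)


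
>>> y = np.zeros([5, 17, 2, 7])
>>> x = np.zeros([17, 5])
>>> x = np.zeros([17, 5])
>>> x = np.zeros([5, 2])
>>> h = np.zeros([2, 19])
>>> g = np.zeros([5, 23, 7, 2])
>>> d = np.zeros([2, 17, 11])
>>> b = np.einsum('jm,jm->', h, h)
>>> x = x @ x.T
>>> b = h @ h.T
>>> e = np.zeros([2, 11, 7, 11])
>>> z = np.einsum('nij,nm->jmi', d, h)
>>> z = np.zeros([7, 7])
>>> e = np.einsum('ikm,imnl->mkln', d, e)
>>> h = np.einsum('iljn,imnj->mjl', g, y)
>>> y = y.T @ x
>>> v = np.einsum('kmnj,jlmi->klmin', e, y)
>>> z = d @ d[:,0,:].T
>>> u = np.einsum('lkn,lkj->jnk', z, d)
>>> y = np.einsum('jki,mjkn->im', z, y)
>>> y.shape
(2, 7)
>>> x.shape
(5, 5)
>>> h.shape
(17, 7, 23)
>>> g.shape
(5, 23, 7, 2)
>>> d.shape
(2, 17, 11)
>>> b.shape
(2, 2)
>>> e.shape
(11, 17, 11, 7)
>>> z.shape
(2, 17, 2)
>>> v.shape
(11, 2, 17, 5, 11)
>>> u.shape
(11, 2, 17)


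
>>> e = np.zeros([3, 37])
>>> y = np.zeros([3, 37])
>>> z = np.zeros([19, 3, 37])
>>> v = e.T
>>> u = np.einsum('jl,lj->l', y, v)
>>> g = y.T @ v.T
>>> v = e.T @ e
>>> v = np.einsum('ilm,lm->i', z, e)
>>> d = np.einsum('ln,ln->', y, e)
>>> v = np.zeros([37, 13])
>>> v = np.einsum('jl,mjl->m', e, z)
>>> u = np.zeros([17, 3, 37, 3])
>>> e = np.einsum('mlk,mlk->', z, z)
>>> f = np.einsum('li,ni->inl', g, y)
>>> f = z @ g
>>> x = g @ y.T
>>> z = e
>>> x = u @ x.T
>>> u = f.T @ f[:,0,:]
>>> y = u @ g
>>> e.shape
()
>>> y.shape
(37, 3, 37)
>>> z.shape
()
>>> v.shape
(19,)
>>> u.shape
(37, 3, 37)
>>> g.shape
(37, 37)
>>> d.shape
()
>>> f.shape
(19, 3, 37)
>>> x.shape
(17, 3, 37, 37)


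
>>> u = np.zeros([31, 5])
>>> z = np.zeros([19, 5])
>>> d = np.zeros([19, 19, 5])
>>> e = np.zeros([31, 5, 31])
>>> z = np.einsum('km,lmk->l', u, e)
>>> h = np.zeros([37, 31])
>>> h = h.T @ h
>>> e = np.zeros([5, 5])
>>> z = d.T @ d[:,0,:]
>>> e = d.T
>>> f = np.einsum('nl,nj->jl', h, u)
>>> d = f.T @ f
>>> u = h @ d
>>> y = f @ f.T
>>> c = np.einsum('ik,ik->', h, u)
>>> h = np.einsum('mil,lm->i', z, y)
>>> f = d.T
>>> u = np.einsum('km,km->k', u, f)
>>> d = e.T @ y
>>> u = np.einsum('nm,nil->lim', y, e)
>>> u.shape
(19, 19, 5)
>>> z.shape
(5, 19, 5)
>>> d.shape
(19, 19, 5)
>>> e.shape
(5, 19, 19)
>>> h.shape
(19,)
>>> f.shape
(31, 31)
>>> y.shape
(5, 5)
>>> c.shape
()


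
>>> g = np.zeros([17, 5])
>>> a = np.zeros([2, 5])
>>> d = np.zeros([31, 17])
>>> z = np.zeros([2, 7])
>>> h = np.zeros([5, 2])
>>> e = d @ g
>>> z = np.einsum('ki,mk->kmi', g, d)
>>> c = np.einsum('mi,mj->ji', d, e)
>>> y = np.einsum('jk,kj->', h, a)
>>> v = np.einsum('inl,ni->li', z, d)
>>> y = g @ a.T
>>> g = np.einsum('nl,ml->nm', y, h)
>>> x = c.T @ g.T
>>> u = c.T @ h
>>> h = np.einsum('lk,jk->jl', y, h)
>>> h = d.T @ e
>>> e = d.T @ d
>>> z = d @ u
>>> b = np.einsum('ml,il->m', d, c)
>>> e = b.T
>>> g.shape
(17, 5)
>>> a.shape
(2, 5)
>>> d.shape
(31, 17)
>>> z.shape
(31, 2)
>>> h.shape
(17, 5)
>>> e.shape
(31,)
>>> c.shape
(5, 17)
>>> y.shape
(17, 2)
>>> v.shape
(5, 17)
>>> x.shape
(17, 17)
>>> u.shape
(17, 2)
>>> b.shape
(31,)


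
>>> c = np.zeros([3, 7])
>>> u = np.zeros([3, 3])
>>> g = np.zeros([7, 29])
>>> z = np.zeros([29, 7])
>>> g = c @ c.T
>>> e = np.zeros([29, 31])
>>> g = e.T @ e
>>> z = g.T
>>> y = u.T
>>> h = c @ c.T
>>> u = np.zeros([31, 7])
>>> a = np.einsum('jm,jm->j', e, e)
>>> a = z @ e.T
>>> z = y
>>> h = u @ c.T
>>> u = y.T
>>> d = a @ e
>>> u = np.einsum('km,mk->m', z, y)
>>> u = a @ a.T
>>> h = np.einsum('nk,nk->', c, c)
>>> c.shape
(3, 7)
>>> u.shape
(31, 31)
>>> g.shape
(31, 31)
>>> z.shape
(3, 3)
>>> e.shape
(29, 31)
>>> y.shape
(3, 3)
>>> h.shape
()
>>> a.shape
(31, 29)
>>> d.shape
(31, 31)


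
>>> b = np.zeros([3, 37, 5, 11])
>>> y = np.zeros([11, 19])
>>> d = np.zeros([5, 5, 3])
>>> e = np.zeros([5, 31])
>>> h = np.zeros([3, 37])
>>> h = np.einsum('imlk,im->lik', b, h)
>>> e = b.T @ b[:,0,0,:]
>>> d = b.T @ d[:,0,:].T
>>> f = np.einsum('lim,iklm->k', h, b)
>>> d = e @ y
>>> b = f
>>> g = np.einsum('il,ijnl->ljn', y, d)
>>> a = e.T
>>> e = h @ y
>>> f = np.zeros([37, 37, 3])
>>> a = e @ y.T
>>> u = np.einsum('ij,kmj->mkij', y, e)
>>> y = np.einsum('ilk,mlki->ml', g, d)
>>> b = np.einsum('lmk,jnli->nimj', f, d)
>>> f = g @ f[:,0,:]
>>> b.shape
(5, 19, 37, 11)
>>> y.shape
(11, 5)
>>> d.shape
(11, 5, 37, 19)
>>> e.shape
(5, 3, 19)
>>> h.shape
(5, 3, 11)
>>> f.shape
(19, 5, 3)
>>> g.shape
(19, 5, 37)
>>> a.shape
(5, 3, 11)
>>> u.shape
(3, 5, 11, 19)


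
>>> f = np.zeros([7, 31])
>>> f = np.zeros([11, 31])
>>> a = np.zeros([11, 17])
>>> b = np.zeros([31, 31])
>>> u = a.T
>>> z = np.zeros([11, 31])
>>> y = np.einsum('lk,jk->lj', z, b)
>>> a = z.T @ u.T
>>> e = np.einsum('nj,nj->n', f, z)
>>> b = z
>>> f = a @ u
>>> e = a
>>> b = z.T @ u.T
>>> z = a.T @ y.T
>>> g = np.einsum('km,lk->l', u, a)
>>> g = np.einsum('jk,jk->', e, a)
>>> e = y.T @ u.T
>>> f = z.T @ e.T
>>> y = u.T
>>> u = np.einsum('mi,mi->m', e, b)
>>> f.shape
(11, 31)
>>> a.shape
(31, 17)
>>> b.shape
(31, 17)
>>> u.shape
(31,)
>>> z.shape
(17, 11)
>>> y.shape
(11, 17)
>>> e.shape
(31, 17)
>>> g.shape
()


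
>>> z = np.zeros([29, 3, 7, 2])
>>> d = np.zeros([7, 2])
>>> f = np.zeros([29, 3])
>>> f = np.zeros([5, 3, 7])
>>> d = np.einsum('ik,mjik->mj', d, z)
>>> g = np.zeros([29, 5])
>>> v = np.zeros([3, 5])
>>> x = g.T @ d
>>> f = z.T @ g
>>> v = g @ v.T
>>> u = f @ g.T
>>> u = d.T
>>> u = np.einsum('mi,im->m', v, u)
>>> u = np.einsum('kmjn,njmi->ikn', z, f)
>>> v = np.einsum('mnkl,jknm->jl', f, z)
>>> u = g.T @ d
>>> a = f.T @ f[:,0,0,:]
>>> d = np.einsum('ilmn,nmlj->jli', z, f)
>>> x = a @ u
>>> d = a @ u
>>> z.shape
(29, 3, 7, 2)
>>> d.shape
(5, 3, 7, 3)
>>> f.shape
(2, 7, 3, 5)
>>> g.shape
(29, 5)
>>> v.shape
(29, 5)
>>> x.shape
(5, 3, 7, 3)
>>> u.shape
(5, 3)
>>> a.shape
(5, 3, 7, 5)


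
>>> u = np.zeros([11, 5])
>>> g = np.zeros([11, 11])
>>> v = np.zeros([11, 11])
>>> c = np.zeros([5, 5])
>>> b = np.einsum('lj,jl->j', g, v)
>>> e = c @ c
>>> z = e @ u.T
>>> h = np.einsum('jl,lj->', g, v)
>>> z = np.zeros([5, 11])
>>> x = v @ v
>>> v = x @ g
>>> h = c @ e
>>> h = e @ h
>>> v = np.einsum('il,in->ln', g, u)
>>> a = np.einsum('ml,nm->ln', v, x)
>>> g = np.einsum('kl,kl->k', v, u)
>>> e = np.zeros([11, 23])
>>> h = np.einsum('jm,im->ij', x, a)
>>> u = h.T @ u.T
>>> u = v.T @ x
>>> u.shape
(5, 11)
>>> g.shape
(11,)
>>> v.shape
(11, 5)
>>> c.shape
(5, 5)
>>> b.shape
(11,)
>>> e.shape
(11, 23)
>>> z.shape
(5, 11)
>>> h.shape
(5, 11)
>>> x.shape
(11, 11)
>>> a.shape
(5, 11)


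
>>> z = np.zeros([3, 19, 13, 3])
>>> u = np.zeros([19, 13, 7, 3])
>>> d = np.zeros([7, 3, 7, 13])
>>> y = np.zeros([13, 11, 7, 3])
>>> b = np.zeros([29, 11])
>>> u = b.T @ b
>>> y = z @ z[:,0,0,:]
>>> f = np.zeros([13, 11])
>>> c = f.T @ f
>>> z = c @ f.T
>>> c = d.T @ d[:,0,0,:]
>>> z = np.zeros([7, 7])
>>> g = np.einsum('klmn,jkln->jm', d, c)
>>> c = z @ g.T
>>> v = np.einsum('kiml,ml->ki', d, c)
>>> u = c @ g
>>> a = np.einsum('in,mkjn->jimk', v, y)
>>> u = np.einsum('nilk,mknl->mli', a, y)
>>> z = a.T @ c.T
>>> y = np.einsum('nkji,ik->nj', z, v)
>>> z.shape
(19, 3, 7, 7)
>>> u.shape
(3, 3, 7)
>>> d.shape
(7, 3, 7, 13)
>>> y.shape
(19, 7)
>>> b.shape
(29, 11)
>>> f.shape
(13, 11)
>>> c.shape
(7, 13)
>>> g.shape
(13, 7)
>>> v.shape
(7, 3)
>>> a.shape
(13, 7, 3, 19)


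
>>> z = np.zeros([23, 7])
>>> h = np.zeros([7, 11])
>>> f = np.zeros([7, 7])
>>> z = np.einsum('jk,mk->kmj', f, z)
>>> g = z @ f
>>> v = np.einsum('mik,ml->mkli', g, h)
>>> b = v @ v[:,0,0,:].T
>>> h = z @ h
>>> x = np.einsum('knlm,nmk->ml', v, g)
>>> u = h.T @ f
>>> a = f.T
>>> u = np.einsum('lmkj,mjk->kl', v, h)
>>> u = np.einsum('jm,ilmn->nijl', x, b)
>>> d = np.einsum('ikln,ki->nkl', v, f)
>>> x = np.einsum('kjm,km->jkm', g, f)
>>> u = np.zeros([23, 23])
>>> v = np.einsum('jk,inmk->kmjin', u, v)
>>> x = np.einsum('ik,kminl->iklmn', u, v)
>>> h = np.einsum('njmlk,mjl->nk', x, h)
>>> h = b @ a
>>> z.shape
(7, 23, 7)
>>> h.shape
(7, 7, 11, 7)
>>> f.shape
(7, 7)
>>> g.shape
(7, 23, 7)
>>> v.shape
(23, 11, 23, 7, 7)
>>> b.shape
(7, 7, 11, 7)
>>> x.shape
(23, 23, 7, 11, 7)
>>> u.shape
(23, 23)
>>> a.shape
(7, 7)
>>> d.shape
(23, 7, 11)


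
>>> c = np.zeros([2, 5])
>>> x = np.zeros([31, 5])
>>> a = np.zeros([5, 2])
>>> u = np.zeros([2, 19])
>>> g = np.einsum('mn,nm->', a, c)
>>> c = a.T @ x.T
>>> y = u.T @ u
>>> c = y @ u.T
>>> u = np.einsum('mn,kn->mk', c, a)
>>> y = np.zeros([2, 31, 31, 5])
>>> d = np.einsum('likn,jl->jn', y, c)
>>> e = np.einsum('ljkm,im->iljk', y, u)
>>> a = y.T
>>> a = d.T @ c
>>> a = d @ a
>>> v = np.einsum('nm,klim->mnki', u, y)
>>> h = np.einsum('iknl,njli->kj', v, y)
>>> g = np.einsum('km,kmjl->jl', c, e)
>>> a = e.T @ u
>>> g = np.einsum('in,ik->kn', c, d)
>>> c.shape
(19, 2)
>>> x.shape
(31, 5)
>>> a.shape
(31, 31, 2, 5)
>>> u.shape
(19, 5)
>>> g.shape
(5, 2)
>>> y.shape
(2, 31, 31, 5)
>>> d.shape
(19, 5)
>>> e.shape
(19, 2, 31, 31)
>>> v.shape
(5, 19, 2, 31)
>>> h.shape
(19, 31)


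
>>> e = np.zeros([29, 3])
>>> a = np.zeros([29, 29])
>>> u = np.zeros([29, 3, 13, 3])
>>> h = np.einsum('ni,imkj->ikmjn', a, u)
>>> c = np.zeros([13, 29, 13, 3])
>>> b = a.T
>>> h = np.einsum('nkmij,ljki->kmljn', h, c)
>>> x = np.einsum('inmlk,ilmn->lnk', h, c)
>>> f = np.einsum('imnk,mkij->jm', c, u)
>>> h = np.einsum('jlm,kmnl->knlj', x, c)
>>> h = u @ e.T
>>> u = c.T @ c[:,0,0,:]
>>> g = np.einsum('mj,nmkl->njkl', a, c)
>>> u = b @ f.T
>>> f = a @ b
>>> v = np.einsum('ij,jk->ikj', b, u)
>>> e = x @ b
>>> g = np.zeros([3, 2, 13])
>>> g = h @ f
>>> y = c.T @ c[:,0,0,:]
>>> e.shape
(29, 3, 29)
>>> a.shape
(29, 29)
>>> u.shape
(29, 3)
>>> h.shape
(29, 3, 13, 29)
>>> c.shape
(13, 29, 13, 3)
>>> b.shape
(29, 29)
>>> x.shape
(29, 3, 29)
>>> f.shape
(29, 29)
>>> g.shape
(29, 3, 13, 29)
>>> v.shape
(29, 3, 29)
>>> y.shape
(3, 13, 29, 3)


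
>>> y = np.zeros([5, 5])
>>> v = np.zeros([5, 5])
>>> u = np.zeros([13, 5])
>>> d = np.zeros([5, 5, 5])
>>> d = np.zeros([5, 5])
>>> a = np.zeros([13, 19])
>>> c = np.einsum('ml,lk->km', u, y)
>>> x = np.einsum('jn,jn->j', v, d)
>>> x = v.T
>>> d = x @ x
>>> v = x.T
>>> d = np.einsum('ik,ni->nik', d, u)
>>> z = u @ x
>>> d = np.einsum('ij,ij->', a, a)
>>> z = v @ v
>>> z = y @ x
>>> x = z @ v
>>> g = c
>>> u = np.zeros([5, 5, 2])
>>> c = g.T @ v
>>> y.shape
(5, 5)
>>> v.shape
(5, 5)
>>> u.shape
(5, 5, 2)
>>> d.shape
()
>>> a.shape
(13, 19)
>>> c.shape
(13, 5)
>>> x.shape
(5, 5)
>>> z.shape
(5, 5)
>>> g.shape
(5, 13)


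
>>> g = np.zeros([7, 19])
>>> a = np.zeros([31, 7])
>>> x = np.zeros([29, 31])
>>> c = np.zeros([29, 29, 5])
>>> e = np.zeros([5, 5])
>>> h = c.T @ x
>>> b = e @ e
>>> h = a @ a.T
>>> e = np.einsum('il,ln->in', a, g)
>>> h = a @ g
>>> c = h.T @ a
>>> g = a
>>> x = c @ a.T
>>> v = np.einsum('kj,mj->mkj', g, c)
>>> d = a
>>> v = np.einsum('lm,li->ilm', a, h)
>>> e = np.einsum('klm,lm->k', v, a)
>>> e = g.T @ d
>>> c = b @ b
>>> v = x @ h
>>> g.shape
(31, 7)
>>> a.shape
(31, 7)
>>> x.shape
(19, 31)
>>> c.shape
(5, 5)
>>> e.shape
(7, 7)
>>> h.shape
(31, 19)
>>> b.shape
(5, 5)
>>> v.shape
(19, 19)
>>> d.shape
(31, 7)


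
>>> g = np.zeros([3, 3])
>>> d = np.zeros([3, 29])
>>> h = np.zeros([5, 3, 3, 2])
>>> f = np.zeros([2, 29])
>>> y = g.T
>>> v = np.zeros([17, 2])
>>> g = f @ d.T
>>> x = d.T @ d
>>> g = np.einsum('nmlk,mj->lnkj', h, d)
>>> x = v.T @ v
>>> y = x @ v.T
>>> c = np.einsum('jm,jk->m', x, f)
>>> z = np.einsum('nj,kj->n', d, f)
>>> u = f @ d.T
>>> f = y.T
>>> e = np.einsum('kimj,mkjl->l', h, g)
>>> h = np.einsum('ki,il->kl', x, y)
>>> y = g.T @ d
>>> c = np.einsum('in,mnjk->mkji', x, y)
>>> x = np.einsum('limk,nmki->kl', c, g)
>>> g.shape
(3, 5, 2, 29)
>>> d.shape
(3, 29)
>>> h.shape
(2, 17)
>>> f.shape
(17, 2)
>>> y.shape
(29, 2, 5, 29)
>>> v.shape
(17, 2)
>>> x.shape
(2, 29)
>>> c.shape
(29, 29, 5, 2)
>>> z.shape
(3,)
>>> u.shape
(2, 3)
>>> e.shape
(29,)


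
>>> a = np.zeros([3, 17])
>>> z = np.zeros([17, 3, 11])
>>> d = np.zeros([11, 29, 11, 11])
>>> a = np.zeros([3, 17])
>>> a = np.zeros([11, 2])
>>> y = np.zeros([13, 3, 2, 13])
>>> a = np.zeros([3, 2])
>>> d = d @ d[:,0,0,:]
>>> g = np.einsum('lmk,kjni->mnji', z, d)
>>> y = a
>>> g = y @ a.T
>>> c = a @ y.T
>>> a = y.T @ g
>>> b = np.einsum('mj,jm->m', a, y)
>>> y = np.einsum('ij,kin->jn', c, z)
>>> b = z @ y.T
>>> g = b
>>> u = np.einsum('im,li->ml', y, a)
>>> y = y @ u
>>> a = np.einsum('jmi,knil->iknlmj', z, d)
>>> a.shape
(11, 11, 29, 11, 3, 17)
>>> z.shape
(17, 3, 11)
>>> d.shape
(11, 29, 11, 11)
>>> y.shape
(3, 2)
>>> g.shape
(17, 3, 3)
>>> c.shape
(3, 3)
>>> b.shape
(17, 3, 3)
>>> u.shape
(11, 2)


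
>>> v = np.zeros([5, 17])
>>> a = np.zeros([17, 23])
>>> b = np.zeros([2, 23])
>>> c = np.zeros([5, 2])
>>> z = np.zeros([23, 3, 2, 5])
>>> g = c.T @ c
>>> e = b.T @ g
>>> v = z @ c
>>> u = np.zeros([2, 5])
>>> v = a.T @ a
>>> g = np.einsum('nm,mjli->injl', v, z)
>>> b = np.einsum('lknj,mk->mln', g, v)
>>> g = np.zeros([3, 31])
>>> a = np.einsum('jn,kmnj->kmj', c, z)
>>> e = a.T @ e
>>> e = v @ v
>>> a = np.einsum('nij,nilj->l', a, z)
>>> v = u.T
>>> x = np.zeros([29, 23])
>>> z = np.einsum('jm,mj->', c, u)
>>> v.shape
(5, 2)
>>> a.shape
(2,)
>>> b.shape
(23, 5, 3)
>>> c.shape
(5, 2)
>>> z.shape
()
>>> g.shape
(3, 31)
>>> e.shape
(23, 23)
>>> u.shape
(2, 5)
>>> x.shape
(29, 23)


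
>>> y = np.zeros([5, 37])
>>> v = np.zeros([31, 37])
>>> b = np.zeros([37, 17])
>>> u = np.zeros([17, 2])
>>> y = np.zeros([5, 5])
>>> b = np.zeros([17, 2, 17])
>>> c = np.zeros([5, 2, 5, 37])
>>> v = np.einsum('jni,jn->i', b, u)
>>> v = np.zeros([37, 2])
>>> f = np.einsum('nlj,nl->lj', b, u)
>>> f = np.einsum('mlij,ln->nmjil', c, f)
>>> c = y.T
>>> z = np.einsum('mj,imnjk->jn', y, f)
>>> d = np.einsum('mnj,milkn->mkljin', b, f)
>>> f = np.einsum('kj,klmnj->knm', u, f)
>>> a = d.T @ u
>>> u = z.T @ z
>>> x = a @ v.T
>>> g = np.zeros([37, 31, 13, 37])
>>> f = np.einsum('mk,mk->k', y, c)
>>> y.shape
(5, 5)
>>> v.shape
(37, 2)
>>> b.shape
(17, 2, 17)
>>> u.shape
(37, 37)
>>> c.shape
(5, 5)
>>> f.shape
(5,)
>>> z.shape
(5, 37)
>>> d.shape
(17, 5, 37, 17, 5, 2)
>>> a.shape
(2, 5, 17, 37, 5, 2)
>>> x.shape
(2, 5, 17, 37, 5, 37)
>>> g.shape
(37, 31, 13, 37)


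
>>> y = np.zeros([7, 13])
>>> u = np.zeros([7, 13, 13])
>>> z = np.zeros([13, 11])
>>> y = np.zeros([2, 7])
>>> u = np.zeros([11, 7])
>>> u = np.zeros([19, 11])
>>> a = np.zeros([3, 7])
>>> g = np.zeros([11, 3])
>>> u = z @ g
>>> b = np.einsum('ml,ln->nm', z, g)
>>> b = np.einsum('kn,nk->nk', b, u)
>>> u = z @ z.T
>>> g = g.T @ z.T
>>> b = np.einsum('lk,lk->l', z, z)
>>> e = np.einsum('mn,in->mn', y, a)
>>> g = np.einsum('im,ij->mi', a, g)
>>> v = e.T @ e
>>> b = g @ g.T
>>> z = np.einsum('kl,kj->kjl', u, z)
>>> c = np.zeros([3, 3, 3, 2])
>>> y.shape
(2, 7)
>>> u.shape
(13, 13)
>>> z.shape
(13, 11, 13)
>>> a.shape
(3, 7)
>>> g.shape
(7, 3)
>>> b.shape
(7, 7)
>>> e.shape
(2, 7)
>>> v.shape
(7, 7)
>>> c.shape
(3, 3, 3, 2)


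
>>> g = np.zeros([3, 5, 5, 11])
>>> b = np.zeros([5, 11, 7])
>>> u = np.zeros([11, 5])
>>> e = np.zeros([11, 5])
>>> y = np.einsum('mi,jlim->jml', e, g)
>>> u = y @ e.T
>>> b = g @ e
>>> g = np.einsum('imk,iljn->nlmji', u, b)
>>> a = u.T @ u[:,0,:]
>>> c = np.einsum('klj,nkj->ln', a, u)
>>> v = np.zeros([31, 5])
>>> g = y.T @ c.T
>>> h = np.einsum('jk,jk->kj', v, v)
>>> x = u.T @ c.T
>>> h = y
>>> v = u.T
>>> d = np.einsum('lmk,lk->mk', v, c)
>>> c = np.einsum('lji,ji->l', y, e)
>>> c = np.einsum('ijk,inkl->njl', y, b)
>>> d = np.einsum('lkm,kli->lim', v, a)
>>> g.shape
(5, 11, 11)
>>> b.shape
(3, 5, 5, 5)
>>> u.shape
(3, 11, 11)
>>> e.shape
(11, 5)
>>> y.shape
(3, 11, 5)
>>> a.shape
(11, 11, 11)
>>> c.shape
(5, 11, 5)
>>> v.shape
(11, 11, 3)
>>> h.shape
(3, 11, 5)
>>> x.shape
(11, 11, 11)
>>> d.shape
(11, 11, 3)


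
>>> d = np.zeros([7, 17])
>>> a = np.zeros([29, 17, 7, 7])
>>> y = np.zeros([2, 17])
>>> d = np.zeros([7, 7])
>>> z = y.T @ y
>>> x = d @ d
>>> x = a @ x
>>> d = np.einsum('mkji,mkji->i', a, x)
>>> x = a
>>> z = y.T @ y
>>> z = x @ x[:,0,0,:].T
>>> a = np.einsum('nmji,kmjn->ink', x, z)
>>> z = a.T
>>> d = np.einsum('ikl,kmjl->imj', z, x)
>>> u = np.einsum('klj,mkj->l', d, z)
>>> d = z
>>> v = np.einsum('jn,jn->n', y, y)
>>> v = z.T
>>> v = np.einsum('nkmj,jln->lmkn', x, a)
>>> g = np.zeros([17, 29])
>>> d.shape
(29, 29, 7)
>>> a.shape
(7, 29, 29)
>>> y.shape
(2, 17)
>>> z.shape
(29, 29, 7)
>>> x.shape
(29, 17, 7, 7)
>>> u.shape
(17,)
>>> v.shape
(29, 7, 17, 29)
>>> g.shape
(17, 29)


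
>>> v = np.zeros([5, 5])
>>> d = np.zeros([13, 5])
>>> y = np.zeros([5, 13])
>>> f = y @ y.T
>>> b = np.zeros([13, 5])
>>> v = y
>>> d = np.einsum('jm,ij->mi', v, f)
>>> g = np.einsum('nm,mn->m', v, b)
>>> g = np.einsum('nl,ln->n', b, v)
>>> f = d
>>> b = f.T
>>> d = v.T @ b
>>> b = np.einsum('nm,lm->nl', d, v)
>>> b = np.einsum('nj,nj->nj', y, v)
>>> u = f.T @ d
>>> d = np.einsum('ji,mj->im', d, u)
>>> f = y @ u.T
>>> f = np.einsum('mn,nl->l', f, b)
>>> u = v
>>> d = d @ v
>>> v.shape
(5, 13)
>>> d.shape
(13, 13)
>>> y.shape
(5, 13)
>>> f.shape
(13,)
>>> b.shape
(5, 13)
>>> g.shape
(13,)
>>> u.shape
(5, 13)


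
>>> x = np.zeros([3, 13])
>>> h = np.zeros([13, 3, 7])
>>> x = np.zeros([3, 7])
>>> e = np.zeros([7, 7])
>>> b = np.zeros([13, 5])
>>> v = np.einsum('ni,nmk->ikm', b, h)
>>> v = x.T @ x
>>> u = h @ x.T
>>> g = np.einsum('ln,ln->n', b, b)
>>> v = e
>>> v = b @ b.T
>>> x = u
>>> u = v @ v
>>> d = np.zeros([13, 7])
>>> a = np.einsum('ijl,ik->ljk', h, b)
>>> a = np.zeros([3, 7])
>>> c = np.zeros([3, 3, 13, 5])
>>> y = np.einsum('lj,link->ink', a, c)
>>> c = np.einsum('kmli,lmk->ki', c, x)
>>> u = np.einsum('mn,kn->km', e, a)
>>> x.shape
(13, 3, 3)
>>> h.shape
(13, 3, 7)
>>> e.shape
(7, 7)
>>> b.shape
(13, 5)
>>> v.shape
(13, 13)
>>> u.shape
(3, 7)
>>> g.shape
(5,)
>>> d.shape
(13, 7)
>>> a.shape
(3, 7)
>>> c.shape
(3, 5)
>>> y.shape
(3, 13, 5)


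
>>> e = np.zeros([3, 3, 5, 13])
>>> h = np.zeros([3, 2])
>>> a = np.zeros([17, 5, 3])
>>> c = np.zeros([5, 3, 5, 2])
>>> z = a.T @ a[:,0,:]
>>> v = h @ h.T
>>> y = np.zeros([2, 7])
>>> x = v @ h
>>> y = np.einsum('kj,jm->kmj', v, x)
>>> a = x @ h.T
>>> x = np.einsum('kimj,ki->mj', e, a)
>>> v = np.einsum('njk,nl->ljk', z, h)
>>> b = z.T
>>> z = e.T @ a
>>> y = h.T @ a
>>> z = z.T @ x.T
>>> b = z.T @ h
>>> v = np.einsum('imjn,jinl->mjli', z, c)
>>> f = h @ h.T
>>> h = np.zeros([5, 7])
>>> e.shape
(3, 3, 5, 13)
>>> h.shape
(5, 7)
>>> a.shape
(3, 3)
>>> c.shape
(5, 3, 5, 2)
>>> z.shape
(3, 3, 5, 5)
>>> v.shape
(3, 5, 2, 3)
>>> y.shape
(2, 3)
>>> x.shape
(5, 13)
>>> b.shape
(5, 5, 3, 2)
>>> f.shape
(3, 3)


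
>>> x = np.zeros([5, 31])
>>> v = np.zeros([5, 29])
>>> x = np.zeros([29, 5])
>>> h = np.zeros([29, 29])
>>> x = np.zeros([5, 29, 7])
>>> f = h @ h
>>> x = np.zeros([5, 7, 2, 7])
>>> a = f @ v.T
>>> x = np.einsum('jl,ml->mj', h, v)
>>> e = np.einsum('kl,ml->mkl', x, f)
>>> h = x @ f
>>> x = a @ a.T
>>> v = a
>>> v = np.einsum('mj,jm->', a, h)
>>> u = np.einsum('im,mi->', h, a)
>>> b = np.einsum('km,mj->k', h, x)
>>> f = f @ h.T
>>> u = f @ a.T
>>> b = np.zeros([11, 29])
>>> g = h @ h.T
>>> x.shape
(29, 29)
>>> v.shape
()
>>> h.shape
(5, 29)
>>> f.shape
(29, 5)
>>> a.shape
(29, 5)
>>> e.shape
(29, 5, 29)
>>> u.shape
(29, 29)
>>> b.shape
(11, 29)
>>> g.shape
(5, 5)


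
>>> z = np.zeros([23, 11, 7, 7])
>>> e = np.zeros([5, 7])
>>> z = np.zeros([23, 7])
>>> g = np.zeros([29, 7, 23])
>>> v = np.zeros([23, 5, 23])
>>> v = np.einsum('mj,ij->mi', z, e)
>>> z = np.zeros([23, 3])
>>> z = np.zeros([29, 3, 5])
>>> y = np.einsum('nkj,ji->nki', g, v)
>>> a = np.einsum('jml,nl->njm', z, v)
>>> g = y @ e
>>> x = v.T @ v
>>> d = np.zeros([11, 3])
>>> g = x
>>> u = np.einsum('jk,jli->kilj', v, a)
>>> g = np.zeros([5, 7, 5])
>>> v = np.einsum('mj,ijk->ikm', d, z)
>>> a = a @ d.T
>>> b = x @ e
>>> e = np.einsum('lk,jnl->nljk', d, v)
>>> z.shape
(29, 3, 5)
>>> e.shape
(5, 11, 29, 3)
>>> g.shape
(5, 7, 5)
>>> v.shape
(29, 5, 11)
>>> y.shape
(29, 7, 5)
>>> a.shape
(23, 29, 11)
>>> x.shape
(5, 5)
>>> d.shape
(11, 3)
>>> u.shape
(5, 3, 29, 23)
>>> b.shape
(5, 7)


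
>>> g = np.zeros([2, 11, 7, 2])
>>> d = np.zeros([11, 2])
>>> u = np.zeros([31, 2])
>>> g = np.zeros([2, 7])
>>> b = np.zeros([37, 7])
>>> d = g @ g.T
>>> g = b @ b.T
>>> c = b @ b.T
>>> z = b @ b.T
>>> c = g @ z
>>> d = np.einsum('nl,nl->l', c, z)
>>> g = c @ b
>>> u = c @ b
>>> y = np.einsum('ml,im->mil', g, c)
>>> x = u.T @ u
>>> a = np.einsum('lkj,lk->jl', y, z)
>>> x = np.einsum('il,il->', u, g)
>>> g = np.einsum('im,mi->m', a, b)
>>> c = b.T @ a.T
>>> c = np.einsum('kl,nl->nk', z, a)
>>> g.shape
(37,)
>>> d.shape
(37,)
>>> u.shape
(37, 7)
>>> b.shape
(37, 7)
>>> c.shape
(7, 37)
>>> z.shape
(37, 37)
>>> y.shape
(37, 37, 7)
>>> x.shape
()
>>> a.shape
(7, 37)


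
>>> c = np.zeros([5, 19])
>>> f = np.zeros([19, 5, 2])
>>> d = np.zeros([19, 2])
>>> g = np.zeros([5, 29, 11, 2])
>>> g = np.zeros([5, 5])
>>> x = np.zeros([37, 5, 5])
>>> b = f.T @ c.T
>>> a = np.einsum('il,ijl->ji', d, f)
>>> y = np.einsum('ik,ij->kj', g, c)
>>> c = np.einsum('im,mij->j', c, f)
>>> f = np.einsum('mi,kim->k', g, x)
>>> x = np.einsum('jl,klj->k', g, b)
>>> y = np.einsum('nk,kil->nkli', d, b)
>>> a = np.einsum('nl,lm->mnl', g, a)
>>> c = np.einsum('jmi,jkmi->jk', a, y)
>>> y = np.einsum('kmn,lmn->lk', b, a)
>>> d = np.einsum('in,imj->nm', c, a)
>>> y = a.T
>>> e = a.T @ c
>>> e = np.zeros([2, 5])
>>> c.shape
(19, 2)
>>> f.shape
(37,)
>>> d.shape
(2, 5)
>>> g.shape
(5, 5)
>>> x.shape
(2,)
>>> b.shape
(2, 5, 5)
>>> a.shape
(19, 5, 5)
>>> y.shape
(5, 5, 19)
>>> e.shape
(2, 5)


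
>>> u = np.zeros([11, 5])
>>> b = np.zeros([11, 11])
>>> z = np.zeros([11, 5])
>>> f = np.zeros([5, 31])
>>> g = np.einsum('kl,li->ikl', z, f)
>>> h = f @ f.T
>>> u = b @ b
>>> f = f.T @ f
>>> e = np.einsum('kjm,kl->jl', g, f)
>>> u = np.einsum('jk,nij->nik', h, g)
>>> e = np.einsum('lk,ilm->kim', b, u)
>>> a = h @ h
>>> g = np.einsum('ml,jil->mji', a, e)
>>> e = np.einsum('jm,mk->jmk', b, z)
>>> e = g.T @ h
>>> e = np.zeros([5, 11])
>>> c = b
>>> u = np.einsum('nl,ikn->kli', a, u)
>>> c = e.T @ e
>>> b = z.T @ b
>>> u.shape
(11, 5, 31)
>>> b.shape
(5, 11)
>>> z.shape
(11, 5)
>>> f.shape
(31, 31)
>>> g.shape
(5, 11, 31)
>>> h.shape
(5, 5)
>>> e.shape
(5, 11)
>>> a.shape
(5, 5)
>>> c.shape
(11, 11)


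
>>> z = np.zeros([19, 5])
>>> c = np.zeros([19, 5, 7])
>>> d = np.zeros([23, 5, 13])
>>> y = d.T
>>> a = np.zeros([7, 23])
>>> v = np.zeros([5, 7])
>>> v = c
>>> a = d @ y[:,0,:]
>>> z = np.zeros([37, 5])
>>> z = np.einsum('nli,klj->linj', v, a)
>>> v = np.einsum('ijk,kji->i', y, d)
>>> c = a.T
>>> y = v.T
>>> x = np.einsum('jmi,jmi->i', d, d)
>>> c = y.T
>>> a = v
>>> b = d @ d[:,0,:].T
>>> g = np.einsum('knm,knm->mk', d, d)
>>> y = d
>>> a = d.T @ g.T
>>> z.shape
(5, 7, 19, 23)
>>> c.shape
(13,)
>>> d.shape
(23, 5, 13)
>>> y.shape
(23, 5, 13)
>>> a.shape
(13, 5, 13)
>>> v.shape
(13,)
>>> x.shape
(13,)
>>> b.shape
(23, 5, 23)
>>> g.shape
(13, 23)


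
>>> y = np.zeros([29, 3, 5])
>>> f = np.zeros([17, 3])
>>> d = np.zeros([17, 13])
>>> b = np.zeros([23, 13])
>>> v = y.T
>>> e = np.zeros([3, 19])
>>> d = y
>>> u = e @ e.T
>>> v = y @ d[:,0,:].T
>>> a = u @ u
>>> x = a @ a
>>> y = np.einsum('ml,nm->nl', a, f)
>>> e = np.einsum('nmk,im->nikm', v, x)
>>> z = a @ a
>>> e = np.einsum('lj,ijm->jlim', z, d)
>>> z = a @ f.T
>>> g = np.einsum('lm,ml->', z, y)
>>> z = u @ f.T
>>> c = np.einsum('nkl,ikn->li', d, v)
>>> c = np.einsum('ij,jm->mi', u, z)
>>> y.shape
(17, 3)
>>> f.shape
(17, 3)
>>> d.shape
(29, 3, 5)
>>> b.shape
(23, 13)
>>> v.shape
(29, 3, 29)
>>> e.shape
(3, 3, 29, 5)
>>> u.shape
(3, 3)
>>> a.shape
(3, 3)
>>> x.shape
(3, 3)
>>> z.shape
(3, 17)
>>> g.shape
()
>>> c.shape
(17, 3)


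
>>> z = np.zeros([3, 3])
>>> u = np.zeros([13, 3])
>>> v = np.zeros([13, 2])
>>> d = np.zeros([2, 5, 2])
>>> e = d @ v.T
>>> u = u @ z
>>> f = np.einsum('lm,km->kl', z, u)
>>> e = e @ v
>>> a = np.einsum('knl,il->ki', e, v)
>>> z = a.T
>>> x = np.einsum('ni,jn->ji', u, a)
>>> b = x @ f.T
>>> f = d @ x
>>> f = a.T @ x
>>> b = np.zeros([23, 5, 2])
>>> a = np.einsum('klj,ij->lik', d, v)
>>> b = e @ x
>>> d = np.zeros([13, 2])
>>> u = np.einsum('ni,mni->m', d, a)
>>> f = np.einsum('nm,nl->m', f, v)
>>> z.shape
(13, 2)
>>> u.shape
(5,)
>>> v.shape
(13, 2)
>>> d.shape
(13, 2)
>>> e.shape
(2, 5, 2)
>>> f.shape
(3,)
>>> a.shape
(5, 13, 2)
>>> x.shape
(2, 3)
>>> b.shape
(2, 5, 3)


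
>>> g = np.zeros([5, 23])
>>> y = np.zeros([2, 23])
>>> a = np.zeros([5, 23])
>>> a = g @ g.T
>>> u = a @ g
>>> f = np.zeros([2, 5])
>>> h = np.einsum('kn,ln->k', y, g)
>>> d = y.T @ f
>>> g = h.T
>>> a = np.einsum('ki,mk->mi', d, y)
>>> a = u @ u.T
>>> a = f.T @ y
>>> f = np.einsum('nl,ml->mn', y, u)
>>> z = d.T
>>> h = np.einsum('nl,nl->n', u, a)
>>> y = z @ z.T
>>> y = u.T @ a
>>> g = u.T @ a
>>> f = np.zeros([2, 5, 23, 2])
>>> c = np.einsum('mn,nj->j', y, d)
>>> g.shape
(23, 23)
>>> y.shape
(23, 23)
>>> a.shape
(5, 23)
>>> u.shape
(5, 23)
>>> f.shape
(2, 5, 23, 2)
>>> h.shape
(5,)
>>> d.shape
(23, 5)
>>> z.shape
(5, 23)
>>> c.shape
(5,)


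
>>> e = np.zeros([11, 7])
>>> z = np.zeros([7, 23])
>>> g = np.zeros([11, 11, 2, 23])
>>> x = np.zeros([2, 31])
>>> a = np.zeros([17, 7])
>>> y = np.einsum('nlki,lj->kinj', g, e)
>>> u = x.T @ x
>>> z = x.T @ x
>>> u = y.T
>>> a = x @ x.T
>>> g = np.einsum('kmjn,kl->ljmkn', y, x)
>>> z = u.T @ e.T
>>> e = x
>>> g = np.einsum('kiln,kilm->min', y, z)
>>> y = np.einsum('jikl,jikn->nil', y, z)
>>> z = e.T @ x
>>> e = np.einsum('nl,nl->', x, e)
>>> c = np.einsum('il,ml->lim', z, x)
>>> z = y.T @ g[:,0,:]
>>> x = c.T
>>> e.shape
()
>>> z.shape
(7, 23, 7)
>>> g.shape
(11, 23, 7)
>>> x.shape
(2, 31, 31)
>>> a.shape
(2, 2)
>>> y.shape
(11, 23, 7)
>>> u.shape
(7, 11, 23, 2)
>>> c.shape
(31, 31, 2)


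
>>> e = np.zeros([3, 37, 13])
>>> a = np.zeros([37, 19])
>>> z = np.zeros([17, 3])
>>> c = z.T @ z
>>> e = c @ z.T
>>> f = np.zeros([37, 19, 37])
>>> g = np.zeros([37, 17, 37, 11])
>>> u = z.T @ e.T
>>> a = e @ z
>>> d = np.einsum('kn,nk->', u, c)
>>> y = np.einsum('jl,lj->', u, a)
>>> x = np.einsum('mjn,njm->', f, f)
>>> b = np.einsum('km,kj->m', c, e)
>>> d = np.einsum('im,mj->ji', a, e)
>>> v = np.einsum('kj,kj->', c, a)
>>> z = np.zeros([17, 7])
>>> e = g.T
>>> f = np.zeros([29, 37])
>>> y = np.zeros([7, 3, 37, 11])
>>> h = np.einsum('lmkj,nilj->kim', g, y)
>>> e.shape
(11, 37, 17, 37)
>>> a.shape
(3, 3)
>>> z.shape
(17, 7)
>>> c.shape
(3, 3)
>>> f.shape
(29, 37)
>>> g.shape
(37, 17, 37, 11)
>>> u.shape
(3, 3)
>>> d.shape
(17, 3)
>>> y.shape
(7, 3, 37, 11)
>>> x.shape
()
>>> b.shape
(3,)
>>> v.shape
()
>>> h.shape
(37, 3, 17)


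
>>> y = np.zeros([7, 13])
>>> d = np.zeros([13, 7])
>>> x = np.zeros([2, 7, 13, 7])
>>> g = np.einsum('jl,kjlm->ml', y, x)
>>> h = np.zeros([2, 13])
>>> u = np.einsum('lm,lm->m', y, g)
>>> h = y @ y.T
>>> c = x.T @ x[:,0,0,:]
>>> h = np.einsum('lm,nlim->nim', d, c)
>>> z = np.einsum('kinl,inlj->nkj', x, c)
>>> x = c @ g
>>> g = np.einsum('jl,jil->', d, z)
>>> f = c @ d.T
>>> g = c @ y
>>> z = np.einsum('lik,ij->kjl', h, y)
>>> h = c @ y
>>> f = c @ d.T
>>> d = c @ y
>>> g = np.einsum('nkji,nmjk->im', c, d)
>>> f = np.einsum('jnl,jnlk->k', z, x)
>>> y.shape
(7, 13)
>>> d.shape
(7, 13, 7, 13)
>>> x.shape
(7, 13, 7, 13)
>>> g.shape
(7, 13)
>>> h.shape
(7, 13, 7, 13)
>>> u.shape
(13,)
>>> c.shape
(7, 13, 7, 7)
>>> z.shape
(7, 13, 7)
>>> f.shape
(13,)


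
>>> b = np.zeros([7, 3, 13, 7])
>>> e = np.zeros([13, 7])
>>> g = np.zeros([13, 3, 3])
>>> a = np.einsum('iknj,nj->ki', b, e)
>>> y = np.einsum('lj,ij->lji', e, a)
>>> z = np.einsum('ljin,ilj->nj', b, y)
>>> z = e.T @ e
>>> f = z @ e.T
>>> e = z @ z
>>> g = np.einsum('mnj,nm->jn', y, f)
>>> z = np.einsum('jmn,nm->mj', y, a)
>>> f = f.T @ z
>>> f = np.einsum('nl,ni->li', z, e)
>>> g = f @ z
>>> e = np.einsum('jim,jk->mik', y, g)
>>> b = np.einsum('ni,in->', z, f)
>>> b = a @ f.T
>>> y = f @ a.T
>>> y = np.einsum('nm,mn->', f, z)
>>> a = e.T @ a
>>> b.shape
(3, 13)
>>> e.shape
(3, 7, 13)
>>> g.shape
(13, 13)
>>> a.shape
(13, 7, 7)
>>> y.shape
()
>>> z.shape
(7, 13)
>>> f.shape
(13, 7)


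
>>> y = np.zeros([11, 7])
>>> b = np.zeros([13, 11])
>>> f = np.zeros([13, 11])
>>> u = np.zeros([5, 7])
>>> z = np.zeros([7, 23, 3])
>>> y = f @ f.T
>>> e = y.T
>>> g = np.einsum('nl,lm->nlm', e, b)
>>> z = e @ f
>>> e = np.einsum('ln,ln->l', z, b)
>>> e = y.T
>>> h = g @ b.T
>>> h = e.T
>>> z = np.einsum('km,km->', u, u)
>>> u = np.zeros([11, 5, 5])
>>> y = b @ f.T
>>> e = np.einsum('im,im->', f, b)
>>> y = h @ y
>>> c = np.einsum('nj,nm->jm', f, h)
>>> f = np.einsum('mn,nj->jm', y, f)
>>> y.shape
(13, 13)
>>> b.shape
(13, 11)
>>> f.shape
(11, 13)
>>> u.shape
(11, 5, 5)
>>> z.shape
()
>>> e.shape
()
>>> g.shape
(13, 13, 11)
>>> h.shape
(13, 13)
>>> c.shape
(11, 13)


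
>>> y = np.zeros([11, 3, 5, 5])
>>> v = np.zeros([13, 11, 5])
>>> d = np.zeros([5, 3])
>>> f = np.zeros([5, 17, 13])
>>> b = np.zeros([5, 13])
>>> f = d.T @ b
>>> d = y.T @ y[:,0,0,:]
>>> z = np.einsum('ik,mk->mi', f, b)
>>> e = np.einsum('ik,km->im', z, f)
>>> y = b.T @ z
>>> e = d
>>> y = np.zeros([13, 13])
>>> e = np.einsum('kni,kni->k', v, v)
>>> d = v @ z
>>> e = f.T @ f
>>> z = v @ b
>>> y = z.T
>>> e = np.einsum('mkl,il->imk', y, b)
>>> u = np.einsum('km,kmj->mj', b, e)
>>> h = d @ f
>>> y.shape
(13, 11, 13)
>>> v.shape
(13, 11, 5)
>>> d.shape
(13, 11, 3)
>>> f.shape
(3, 13)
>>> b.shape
(5, 13)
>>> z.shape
(13, 11, 13)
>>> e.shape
(5, 13, 11)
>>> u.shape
(13, 11)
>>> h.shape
(13, 11, 13)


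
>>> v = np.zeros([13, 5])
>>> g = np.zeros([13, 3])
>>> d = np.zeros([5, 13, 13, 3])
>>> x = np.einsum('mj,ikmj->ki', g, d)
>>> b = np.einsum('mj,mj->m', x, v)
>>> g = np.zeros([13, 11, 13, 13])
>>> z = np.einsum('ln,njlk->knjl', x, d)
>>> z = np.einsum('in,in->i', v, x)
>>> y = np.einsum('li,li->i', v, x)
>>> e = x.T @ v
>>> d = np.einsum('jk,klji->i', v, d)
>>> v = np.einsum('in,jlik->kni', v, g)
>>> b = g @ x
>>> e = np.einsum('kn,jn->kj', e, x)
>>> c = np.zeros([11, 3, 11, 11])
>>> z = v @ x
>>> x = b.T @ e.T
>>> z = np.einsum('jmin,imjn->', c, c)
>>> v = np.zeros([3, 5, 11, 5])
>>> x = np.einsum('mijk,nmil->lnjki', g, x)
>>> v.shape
(3, 5, 11, 5)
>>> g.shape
(13, 11, 13, 13)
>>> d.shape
(3,)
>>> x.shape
(5, 5, 13, 13, 11)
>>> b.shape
(13, 11, 13, 5)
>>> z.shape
()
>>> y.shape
(5,)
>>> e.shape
(5, 13)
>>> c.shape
(11, 3, 11, 11)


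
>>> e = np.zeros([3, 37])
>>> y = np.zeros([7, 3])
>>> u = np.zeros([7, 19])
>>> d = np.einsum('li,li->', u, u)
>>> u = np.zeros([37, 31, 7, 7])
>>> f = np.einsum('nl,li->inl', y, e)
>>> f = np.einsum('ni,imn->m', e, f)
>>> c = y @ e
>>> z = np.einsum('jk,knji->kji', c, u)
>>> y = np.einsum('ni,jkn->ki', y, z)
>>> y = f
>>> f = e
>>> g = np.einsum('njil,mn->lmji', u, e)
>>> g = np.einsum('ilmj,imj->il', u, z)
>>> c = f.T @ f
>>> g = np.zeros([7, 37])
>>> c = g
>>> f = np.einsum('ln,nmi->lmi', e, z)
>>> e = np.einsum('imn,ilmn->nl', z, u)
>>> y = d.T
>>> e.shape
(7, 31)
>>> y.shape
()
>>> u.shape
(37, 31, 7, 7)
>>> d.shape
()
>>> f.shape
(3, 7, 7)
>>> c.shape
(7, 37)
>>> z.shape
(37, 7, 7)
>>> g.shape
(7, 37)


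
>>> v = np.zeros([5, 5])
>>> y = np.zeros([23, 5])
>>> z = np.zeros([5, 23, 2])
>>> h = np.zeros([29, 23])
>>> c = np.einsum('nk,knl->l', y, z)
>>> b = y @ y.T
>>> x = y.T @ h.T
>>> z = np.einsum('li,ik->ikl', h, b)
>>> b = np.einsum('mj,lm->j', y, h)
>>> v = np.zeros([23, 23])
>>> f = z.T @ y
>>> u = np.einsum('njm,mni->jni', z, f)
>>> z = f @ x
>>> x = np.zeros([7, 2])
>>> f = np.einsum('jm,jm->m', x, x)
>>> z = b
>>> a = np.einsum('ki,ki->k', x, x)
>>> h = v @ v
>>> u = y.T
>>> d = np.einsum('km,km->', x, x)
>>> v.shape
(23, 23)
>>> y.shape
(23, 5)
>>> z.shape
(5,)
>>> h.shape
(23, 23)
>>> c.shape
(2,)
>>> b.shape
(5,)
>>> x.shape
(7, 2)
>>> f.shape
(2,)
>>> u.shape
(5, 23)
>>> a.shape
(7,)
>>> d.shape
()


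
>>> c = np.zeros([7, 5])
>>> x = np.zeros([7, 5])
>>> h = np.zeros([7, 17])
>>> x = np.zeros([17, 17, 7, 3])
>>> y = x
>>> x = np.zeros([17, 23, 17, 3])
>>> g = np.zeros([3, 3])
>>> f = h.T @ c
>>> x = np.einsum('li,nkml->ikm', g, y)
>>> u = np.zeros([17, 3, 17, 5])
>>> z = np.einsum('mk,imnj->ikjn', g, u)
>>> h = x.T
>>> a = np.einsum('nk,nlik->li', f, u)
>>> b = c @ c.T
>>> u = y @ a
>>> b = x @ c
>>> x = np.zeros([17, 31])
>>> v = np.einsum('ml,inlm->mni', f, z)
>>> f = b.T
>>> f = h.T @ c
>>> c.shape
(7, 5)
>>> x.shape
(17, 31)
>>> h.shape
(7, 17, 3)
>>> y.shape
(17, 17, 7, 3)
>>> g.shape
(3, 3)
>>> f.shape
(3, 17, 5)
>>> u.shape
(17, 17, 7, 17)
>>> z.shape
(17, 3, 5, 17)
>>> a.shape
(3, 17)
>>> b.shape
(3, 17, 5)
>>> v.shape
(17, 3, 17)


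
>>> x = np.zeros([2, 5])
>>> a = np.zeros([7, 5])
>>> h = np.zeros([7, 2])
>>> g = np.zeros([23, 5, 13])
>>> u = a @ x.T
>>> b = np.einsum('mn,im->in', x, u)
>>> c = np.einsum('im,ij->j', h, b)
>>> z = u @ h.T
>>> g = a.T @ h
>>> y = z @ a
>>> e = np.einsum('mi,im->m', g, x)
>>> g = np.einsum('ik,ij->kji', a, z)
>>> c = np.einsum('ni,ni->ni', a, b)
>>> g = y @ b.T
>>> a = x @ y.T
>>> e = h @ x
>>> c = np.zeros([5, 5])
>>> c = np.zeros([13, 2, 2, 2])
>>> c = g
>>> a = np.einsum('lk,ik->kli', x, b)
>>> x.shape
(2, 5)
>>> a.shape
(5, 2, 7)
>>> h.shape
(7, 2)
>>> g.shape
(7, 7)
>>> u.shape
(7, 2)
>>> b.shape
(7, 5)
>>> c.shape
(7, 7)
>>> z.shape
(7, 7)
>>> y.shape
(7, 5)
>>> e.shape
(7, 5)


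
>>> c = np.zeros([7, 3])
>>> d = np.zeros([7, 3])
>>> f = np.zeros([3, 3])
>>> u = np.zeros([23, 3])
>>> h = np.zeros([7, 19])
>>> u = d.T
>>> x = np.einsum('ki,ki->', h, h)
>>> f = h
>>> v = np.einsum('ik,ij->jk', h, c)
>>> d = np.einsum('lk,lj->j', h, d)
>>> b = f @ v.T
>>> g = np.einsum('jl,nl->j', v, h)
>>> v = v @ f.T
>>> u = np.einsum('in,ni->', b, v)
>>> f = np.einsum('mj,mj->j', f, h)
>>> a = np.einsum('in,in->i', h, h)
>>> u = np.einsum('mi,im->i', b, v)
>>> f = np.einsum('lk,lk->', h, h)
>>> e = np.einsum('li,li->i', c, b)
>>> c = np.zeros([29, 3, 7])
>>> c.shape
(29, 3, 7)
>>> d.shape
(3,)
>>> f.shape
()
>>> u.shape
(3,)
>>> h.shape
(7, 19)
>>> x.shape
()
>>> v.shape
(3, 7)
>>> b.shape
(7, 3)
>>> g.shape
(3,)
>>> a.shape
(7,)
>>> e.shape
(3,)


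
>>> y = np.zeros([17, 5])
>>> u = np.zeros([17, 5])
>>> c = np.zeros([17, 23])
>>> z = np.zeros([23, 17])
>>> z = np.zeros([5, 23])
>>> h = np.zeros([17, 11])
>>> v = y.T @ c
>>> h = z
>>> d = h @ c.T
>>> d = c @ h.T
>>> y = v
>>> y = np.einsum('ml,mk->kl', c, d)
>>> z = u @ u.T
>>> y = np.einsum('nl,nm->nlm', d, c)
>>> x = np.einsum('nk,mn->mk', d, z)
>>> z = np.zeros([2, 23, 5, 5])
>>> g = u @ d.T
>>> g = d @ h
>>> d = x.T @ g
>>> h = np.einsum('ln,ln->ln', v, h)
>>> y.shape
(17, 5, 23)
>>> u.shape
(17, 5)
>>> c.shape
(17, 23)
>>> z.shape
(2, 23, 5, 5)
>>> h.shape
(5, 23)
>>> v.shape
(5, 23)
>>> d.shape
(5, 23)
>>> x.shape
(17, 5)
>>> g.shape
(17, 23)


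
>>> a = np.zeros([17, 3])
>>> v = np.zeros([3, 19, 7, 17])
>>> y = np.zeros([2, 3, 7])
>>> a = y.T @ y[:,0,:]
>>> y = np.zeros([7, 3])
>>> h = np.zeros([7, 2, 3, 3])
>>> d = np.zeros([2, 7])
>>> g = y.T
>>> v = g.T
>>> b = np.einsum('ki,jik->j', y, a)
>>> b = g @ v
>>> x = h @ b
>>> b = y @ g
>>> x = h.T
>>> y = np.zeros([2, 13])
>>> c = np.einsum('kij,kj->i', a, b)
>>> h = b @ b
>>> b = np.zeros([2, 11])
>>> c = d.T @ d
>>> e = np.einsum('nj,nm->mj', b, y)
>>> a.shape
(7, 3, 7)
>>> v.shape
(7, 3)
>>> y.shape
(2, 13)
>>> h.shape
(7, 7)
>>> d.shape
(2, 7)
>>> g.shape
(3, 7)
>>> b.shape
(2, 11)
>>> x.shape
(3, 3, 2, 7)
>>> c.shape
(7, 7)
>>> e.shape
(13, 11)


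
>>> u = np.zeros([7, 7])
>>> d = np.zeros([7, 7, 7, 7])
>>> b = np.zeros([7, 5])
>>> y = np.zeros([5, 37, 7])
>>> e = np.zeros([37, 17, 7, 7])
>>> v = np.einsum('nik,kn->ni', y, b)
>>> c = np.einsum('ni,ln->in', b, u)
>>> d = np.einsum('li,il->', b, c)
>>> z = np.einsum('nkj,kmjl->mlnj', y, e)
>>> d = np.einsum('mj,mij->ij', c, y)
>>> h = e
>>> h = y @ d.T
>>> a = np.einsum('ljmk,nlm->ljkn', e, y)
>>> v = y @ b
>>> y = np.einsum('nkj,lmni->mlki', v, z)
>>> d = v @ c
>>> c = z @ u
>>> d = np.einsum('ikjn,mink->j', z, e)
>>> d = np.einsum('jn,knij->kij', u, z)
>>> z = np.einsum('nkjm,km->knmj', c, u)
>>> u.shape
(7, 7)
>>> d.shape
(17, 5, 7)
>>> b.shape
(7, 5)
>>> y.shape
(7, 17, 37, 7)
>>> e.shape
(37, 17, 7, 7)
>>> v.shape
(5, 37, 5)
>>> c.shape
(17, 7, 5, 7)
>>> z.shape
(7, 17, 7, 5)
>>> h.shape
(5, 37, 37)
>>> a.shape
(37, 17, 7, 5)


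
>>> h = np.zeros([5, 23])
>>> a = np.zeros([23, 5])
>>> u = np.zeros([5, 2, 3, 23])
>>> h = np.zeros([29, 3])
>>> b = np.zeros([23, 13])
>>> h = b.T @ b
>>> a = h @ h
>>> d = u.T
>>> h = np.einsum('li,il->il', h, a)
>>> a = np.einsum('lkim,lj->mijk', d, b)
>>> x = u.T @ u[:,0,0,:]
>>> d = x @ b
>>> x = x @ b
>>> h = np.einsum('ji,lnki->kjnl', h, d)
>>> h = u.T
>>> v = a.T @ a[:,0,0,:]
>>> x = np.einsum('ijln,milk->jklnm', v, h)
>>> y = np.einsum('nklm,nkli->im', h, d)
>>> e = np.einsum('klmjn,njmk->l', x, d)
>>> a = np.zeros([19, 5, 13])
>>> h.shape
(23, 3, 2, 5)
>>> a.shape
(19, 5, 13)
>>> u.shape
(5, 2, 3, 23)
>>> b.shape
(23, 13)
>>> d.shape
(23, 3, 2, 13)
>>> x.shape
(13, 5, 2, 3, 23)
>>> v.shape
(3, 13, 2, 3)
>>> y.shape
(13, 5)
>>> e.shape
(5,)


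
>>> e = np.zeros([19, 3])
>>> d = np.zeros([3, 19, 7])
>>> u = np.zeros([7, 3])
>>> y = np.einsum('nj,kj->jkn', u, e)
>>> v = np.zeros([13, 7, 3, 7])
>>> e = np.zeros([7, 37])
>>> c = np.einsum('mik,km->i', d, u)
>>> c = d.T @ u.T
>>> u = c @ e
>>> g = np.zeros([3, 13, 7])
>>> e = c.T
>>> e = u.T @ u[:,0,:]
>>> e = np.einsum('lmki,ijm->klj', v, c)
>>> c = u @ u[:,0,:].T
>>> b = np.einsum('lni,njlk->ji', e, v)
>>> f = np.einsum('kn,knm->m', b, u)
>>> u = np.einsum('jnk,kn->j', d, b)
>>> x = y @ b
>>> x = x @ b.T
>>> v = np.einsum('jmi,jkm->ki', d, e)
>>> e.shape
(3, 13, 19)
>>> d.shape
(3, 19, 7)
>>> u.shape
(3,)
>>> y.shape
(3, 19, 7)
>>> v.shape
(13, 7)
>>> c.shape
(7, 19, 7)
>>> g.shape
(3, 13, 7)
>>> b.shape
(7, 19)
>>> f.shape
(37,)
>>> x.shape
(3, 19, 7)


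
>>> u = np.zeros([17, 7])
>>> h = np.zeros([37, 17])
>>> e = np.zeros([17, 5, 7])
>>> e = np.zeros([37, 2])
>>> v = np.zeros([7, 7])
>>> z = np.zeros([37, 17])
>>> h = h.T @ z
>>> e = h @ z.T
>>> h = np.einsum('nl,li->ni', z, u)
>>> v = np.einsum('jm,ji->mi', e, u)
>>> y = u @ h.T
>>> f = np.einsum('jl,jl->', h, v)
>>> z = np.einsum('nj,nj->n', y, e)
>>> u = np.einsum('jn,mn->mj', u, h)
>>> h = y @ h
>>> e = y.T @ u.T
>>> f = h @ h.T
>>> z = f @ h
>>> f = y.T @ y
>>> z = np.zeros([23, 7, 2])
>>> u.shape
(37, 17)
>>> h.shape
(17, 7)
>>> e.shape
(37, 37)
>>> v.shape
(37, 7)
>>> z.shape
(23, 7, 2)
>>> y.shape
(17, 37)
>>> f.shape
(37, 37)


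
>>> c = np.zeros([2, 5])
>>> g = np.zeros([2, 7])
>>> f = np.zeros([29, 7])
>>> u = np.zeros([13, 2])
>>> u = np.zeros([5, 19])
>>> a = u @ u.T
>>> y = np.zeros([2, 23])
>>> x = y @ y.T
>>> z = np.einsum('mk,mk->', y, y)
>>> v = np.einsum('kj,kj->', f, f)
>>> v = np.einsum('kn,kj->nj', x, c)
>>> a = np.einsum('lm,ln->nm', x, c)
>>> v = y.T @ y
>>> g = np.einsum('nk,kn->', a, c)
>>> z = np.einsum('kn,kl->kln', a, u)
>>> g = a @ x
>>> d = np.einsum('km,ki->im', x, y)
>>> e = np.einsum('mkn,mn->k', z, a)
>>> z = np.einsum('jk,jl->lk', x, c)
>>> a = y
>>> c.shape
(2, 5)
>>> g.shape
(5, 2)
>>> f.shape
(29, 7)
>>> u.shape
(5, 19)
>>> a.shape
(2, 23)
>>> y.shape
(2, 23)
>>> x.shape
(2, 2)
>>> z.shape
(5, 2)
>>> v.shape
(23, 23)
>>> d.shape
(23, 2)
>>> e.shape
(19,)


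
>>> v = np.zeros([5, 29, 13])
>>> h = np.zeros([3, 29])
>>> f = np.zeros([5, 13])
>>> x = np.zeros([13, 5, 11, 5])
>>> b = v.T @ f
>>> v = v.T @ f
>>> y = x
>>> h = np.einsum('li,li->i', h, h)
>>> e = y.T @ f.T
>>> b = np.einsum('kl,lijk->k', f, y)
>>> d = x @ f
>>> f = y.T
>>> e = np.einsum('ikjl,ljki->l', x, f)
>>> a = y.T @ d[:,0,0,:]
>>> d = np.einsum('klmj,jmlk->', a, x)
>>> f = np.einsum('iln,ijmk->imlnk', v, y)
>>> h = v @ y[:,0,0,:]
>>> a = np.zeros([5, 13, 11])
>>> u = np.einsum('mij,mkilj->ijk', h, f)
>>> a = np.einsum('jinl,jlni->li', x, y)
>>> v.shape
(13, 29, 13)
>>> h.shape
(13, 29, 5)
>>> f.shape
(13, 11, 29, 13, 5)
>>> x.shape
(13, 5, 11, 5)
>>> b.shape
(5,)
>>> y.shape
(13, 5, 11, 5)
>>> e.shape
(5,)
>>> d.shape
()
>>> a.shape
(5, 5)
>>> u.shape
(29, 5, 11)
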